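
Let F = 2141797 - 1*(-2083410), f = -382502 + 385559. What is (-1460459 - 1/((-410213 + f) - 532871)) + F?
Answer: 2598937768197/940027 ≈ 2.7647e+6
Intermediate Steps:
f = 3057
F = 4225207 (F = 2141797 + 2083410 = 4225207)
(-1460459 - 1/((-410213 + f) - 532871)) + F = (-1460459 - 1/((-410213 + 3057) - 532871)) + 4225207 = (-1460459 - 1/(-407156 - 532871)) + 4225207 = (-1460459 - 1/(-940027)) + 4225207 = (-1460459 - 1*(-1/940027)) + 4225207 = (-1460459 + 1/940027) + 4225207 = -1372870892392/940027 + 4225207 = 2598937768197/940027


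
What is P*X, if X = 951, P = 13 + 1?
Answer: 13314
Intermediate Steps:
P = 14
P*X = 14*951 = 13314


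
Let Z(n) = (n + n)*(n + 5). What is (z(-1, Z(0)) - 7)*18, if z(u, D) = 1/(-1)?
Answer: -144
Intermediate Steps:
Z(n) = 2*n*(5 + n) (Z(n) = (2*n)*(5 + n) = 2*n*(5 + n))
z(u, D) = -1
(z(-1, Z(0)) - 7)*18 = (-1 - 7)*18 = -8*18 = -144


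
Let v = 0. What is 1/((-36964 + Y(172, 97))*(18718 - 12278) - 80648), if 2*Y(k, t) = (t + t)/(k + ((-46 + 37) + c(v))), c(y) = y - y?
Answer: -163/38814371024 ≈ -4.1995e-9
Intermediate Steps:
c(y) = 0
Y(k, t) = t/(-9 + k) (Y(k, t) = ((t + t)/(k + ((-46 + 37) + 0)))/2 = ((2*t)/(k + (-9 + 0)))/2 = ((2*t)/(k - 9))/2 = ((2*t)/(-9 + k))/2 = (2*t/(-9 + k))/2 = t/(-9 + k))
1/((-36964 + Y(172, 97))*(18718 - 12278) - 80648) = 1/((-36964 + 97/(-9 + 172))*(18718 - 12278) - 80648) = 1/((-36964 + 97/163)*6440 - 80648) = 1/(-6025035/163*6440 - 80648) = 1/(-38801225400/163 - 80648) = 1/(-38814371024/163) = -163/38814371024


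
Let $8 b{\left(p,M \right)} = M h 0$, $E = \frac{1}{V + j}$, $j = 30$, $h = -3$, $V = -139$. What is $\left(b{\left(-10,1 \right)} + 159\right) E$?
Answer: $- \frac{159}{109} \approx -1.4587$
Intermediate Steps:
$E = - \frac{1}{109}$ ($E = \frac{1}{-139 + 30} = \frac{1}{-109} = - \frac{1}{109} \approx -0.0091743$)
$b{\left(p,M \right)} = 0$ ($b{\left(p,M \right)} = \frac{M \left(-3\right) 0}{8} = \frac{- 3 M 0}{8} = \frac{1}{8} \cdot 0 = 0$)
$\left(b{\left(-10,1 \right)} + 159\right) E = \left(0 + 159\right) \left(- \frac{1}{109}\right) = 159 \left(- \frac{1}{109}\right) = - \frac{159}{109}$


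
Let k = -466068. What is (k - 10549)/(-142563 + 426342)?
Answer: -476617/283779 ≈ -1.6795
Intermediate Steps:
(k - 10549)/(-142563 + 426342) = (-466068 - 10549)/(-142563 + 426342) = -476617/283779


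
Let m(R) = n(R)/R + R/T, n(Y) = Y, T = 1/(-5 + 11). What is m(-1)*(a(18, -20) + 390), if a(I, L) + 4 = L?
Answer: -1830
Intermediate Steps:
T = ⅙ (T = 1/6 = ⅙ ≈ 0.16667)
a(I, L) = -4 + L
m(R) = 1 + 6*R (m(R) = R/R + R/(⅙) = 1 + R*6 = 1 + 6*R)
m(-1)*(a(18, -20) + 390) = (1 + 6*(-1))*((-4 - 20) + 390) = (1 - 6)*(-24 + 390) = -5*366 = -1830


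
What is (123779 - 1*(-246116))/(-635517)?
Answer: -369895/635517 ≈ -0.58204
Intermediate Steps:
(123779 - 1*(-246116))/(-635517) = (123779 + 246116)*(-1/635517) = 369895*(-1/635517) = -369895/635517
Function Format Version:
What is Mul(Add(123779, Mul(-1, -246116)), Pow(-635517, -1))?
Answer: Rational(-369895, 635517) ≈ -0.58204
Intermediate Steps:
Mul(Add(123779, Mul(-1, -246116)), Pow(-635517, -1)) = Mul(Add(123779, 246116), Rational(-1, 635517)) = Mul(369895, Rational(-1, 635517)) = Rational(-369895, 635517)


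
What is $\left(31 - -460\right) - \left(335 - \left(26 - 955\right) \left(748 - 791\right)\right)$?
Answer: $40103$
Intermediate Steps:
$\left(31 - -460\right) - \left(335 - \left(26 - 955\right) \left(748 - 791\right)\right) = \left(31 + 460\right) - \left(335 - \left(-929\right) \left(-43\right)\right) = 491 - \left(335 - 39947\right) = 491 - -39612 = 491 + 39612 = 40103$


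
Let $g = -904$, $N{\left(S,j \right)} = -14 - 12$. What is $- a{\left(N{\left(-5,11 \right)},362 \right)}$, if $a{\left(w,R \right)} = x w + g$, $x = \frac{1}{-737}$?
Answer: $\frac{666222}{737} \approx 903.96$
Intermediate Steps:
$N{\left(S,j \right)} = -26$ ($N{\left(S,j \right)} = -14 - 12 = -26$)
$x = - \frac{1}{737} \approx -0.0013569$
$a{\left(w,R \right)} = -904 - \frac{w}{737}$ ($a{\left(w,R \right)} = - \frac{w}{737} - 904 = -904 - \frac{w}{737}$)
$- a{\left(N{\left(-5,11 \right)},362 \right)} = - (-904 - - \frac{26}{737}) = - (-904 + \frac{26}{737}) = \left(-1\right) \left(- \frac{666222}{737}\right) = \frac{666222}{737}$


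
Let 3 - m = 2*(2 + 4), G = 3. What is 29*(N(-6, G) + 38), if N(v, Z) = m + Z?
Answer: 928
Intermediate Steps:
m = -9 (m = 3 - 2*(2 + 4) = 3 - 2*6 = 3 - 1*12 = 3 - 12 = -9)
N(v, Z) = -9 + Z
29*(N(-6, G) + 38) = 29*((-9 + 3) + 38) = 29*(-6 + 38) = 29*32 = 928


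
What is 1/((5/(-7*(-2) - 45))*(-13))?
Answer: 31/65 ≈ 0.47692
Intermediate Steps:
1/((5/(-7*(-2) - 45))*(-13)) = 1/((5/(14 - 45))*(-13)) = 1/((5/(-31))*(-13)) = 1/((5*(-1/31))*(-13)) = 1/(-5/31*(-13)) = 1/(65/31) = 31/65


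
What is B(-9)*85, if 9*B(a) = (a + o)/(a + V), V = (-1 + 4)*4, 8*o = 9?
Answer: -595/24 ≈ -24.792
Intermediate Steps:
o = 9/8 (o = (1/8)*9 = 9/8 ≈ 1.1250)
V = 12 (V = 3*4 = 12)
B(a) = (9/8 + a)/(9*(12 + a)) (B(a) = ((a + 9/8)/(a + 12))/9 = ((9/8 + a)/(12 + a))/9 = (9/8 + a)/(9*(12 + a)))
B(-9)*85 = ((9 + 8*(-9))/(72*(12 - 9)))*85 = ((1/72)*(9 - 72)/3)*85 = ((1/72)*(1/3)*(-63))*85 = -7/24*85 = -595/24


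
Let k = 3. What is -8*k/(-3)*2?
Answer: 16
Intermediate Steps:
-8*k/(-3)*2 = -24/(-3)*2 = -24*(-1)/3*2 = -8*(-1)*2 = 8*2 = 16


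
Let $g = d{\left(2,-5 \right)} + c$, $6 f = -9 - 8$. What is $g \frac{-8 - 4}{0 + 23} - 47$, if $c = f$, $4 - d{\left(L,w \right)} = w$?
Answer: $- \frac{1155}{23} \approx -50.217$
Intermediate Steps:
$d{\left(L,w \right)} = 4 - w$
$f = - \frac{17}{6}$ ($f = \frac{-9 - 8}{6} = \frac{1}{6} \left(-17\right) = - \frac{17}{6} \approx -2.8333$)
$c = - \frac{17}{6} \approx -2.8333$
$g = \frac{37}{6}$ ($g = \left(4 - -5\right) - \frac{17}{6} = \left(4 + 5\right) - \frac{17}{6} = 9 - \frac{17}{6} = \frac{37}{6} \approx 6.1667$)
$g \frac{-8 - 4}{0 + 23} - 47 = \frac{37 \frac{-8 - 4}{0 + 23}}{6} - 47 = \frac{37 \left(- \frac{12}{23}\right)}{6} - 47 = \frac{37 \left(\left(-12\right) \frac{1}{23}\right)}{6} - 47 = \frac{37}{6} \left(- \frac{12}{23}\right) - 47 = - \frac{74}{23} - 47 = - \frac{1155}{23}$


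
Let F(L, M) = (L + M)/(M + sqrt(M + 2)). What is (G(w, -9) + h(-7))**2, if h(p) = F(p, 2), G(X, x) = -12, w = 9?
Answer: 2809/16 ≈ 175.56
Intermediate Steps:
F(L, M) = (L + M)/(M + sqrt(2 + M))
h(p) = 1/2 + p/4 (h(p) = (p + 2)/(2 + sqrt(2 + 2)) = (2 + p)/(2 + sqrt(4)) = (2 + p)/(2 + 2) = (2 + p)/4 = 1/2 + p/4)
(G(w, -9) + h(-7))**2 = (-12 + (1/2 + (1/4)*(-7)))**2 = (-12 + (1/2 - 7/4))**2 = (-12 - 5/4)**2 = (-53/4)**2 = 2809/16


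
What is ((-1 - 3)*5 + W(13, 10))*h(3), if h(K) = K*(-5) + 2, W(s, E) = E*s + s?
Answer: -1599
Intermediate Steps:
W(s, E) = s + E*s
h(K) = 2 - 5*K (h(K) = -5*K + 2 = 2 - 5*K)
((-1 - 3)*5 + W(13, 10))*h(3) = ((-1 - 3)*5 + 13*(1 + 10))*(2 - 5*3) = (-4*5 + 13*11)*(2 - 15) = (-20 + 143)*(-13) = 123*(-13) = -1599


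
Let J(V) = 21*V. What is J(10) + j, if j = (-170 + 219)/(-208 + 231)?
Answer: 4879/23 ≈ 212.13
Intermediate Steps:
j = 49/23 ≈ 2.1304
J(10) + j = 21*10 + 49/23 = 210 + 49/23 = 4879/23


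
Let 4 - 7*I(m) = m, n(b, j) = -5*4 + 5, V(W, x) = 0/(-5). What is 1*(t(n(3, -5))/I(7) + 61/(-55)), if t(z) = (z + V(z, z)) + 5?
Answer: 3667/165 ≈ 22.224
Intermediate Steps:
V(W, x) = 0 (V(W, x) = 0*(-1/5) = 0)
n(b, j) = -15 (n(b, j) = -20 + 5 = -15)
I(m) = 4/7 - m/7
t(z) = 5 + z (t(z) = (z + 0) + 5 = z + 5 = 5 + z)
1*(t(n(3, -5))/I(7) + 61/(-55)) = 1*((5 - 15)/(4/7 - 1/7*7) + 61/(-55)) = 1*(-10/(4/7 - 1) + 61*(-1/55)) = 1*(-10/(-3/7) - 61/55) = 1*(-10*(-7/3) - 61/55) = 1*(70/3 - 61/55) = 1*(3667/165) = 3667/165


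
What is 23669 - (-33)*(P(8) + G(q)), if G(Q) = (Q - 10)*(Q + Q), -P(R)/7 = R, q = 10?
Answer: 21821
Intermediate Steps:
P(R) = -7*R
G(Q) = 2*Q*(-10 + Q) (G(Q) = (-10 + Q)*(2*Q) = 2*Q*(-10 + Q))
23669 - (-33)*(P(8) + G(q)) = 23669 - (-33)*(-7*8 + 2*10*(-10 + 10)) = 23669 - (-33)*(-56 + 2*10*0) = 23669 - (-33)*(-56 + 0) = 23669 - (-33)*(-56) = 23669 - 1*1848 = 23669 - 1848 = 21821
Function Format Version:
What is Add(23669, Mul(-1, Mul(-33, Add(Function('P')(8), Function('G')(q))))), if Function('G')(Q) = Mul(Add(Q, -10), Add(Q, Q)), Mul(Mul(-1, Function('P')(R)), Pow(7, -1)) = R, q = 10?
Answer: 21821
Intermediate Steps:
Function('P')(R) = Mul(-7, R)
Function('G')(Q) = Mul(2, Q, Add(-10, Q)) (Function('G')(Q) = Mul(Add(-10, Q), Mul(2, Q)) = Mul(2, Q, Add(-10, Q)))
Add(23669, Mul(-1, Mul(-33, Add(Function('P')(8), Function('G')(q))))) = Add(23669, Mul(-1, Mul(-33, Add(Mul(-7, 8), Mul(2, 10, Add(-10, 10)))))) = Add(23669, Mul(-1, Mul(-33, Add(-56, Mul(2, 10, 0))))) = Add(23669, Mul(-1, Mul(-33, Add(-56, 0)))) = Add(23669, Mul(-1, Mul(-33, -56))) = Add(23669, Mul(-1, 1848)) = Add(23669, -1848) = 21821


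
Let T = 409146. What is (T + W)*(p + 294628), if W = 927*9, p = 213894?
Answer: 212302341258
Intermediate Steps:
W = 8343
(T + W)*(p + 294628) = (409146 + 8343)*(213894 + 294628) = 417489*508522 = 212302341258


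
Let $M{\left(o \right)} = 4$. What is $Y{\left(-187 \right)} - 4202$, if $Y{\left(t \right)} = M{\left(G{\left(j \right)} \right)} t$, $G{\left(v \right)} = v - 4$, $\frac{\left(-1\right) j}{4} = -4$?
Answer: $-4950$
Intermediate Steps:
$j = 16$ ($j = \left(-4\right) \left(-4\right) = 16$)
$G{\left(v \right)} = -4 + v$ ($G{\left(v \right)} = v - 4 = -4 + v$)
$Y{\left(t \right)} = 4 t$
$Y{\left(-187 \right)} - 4202 = 4 \left(-187\right) - 4202 = -748 - 4202 = -4950$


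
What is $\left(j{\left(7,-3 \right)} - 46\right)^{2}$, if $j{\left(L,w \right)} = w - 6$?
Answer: $3025$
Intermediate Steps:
$j{\left(L,w \right)} = -6 + w$
$\left(j{\left(7,-3 \right)} - 46\right)^{2} = \left(\left(-6 - 3\right) - 46\right)^{2} = \left(-9 - 46\right)^{2} = \left(-55\right)^{2} = 3025$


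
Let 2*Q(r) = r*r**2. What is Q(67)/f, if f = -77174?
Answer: -300763/154348 ≈ -1.9486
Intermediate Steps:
Q(r) = r**3/2 (Q(r) = (r*r**2)/2 = r**3/2)
Q(67)/f = ((1/2)*67**3)/(-77174) = ((1/2)*300763)*(-1/77174) = (300763/2)*(-1/77174) = -300763/154348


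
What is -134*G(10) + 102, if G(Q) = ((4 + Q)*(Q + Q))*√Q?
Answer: 102 - 37520*√10 ≈ -1.1855e+5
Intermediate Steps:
G(Q) = 2*Q^(3/2)*(4 + Q) (G(Q) = ((4 + Q)*(2*Q))*√Q = (2*Q*(4 + Q))*√Q = 2*Q^(3/2)*(4 + Q))
-134*G(10) + 102 = -268*10^(3/2)*(4 + 10) + 102 = -268*10*√10*14 + 102 = -37520*√10 + 102 = 102 - 37520*√10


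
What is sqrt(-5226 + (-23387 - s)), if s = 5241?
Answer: I*sqrt(33854) ≈ 183.99*I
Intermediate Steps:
sqrt(-5226 + (-23387 - s)) = sqrt(-5226 + (-23387 - 1*5241)) = sqrt(-5226 + (-23387 - 5241)) = sqrt(-5226 - 28628) = sqrt(-33854) = I*sqrt(33854)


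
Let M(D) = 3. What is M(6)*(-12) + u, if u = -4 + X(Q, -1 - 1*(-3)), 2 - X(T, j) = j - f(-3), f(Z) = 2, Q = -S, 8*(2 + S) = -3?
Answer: -38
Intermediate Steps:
S = -19/8 (S = -2 + (⅛)*(-3) = -2 - 3/8 = -19/8 ≈ -2.3750)
Q = 19/8 (Q = -1*(-19/8) = 19/8 ≈ 2.3750)
X(T, j) = 4 - j (X(T, j) = 2 - (j - 1*2) = 2 - (j - 2) = 2 - (-2 + j) = 2 + (2 - j) = 4 - j)
u = -2 (u = -4 + (4 - (-1 - 1*(-3))) = -4 + (4 - (-1 + 3)) = -4 + (4 - 1*2) = -4 + (4 - 2) = -4 + 2 = -2)
M(6)*(-12) + u = 3*(-12) - 2 = -36 - 2 = -38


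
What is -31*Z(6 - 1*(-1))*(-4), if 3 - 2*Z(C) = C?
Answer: -248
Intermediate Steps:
Z(C) = 3/2 - C/2
-31*Z(6 - 1*(-1))*(-4) = -31*(3/2 - (6 - 1*(-1))/2)*(-4) = -31*(3/2 - (6 + 1)/2)*(-4) = -31*(3/2 - ½*7)*(-4) = -31*(3/2 - 7/2)*(-4) = -31*(-2)*(-4) = 62*(-4) = -248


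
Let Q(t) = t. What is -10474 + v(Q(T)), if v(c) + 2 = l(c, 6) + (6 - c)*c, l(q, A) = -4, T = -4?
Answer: -10520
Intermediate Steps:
v(c) = -6 + c*(6 - c) (v(c) = -2 + (-4 + (6 - c)*c) = -2 + (-4 + c*(6 - c)) = -6 + c*(6 - c))
-10474 + v(Q(T)) = -10474 + (-6 - 1*(-4)² + 6*(-4)) = -10474 + (-6 - 1*16 - 24) = -10474 + (-6 - 16 - 24) = -10474 - 46 = -10520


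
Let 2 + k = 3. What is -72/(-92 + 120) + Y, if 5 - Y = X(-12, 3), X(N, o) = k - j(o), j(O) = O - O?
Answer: 10/7 ≈ 1.4286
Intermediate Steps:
j(O) = 0
k = 1 (k = -2 + 3 = 1)
X(N, o) = 1 (X(N, o) = 1 - 1*0 = 1 + 0 = 1)
Y = 4 (Y = 5 - 1*1 = 5 - 1 = 4)
-72/(-92 + 120) + Y = -72/(-92 + 120) + 4 = -72/28 + 4 = -72*1/28 + 4 = -18/7 + 4 = 10/7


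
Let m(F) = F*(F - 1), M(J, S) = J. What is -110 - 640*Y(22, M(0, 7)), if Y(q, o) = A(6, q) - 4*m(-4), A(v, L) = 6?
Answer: 47250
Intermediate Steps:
m(F) = F*(-1 + F)
Y(q, o) = -74 (Y(q, o) = 6 - (-16)*(-1 - 4) = 6 - (-16)*(-5) = 6 - 4*20 = 6 - 80 = -74)
-110 - 640*Y(22, M(0, 7)) = -110 - 640*(-74) = -110 + 47360 = 47250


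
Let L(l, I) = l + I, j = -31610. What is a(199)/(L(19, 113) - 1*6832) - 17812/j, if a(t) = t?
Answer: 11305001/21178700 ≈ 0.53379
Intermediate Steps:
L(l, I) = I + l
a(199)/(L(19, 113) - 1*6832) - 17812/j = 199/((113 + 19) - 1*6832) - 17812/(-31610) = 199/(132 - 6832) - 17812*(-1/31610) = 199/(-6700) + 8906/15805 = 199*(-1/6700) + 8906/15805 = -199/6700 + 8906/15805 = 11305001/21178700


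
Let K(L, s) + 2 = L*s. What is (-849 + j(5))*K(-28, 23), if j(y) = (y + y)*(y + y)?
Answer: 483854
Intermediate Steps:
K(L, s) = -2 + L*s
j(y) = 4*y² (j(y) = (2*y)*(2*y) = 4*y²)
(-849 + j(5))*K(-28, 23) = (-849 + 4*5²)*(-2 - 28*23) = (-849 + 4*25)*(-2 - 644) = (-849 + 100)*(-646) = -749*(-646) = 483854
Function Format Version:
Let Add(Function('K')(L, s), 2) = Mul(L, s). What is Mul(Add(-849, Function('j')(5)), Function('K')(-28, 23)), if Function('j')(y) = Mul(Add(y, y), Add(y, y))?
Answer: 483854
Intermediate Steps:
Function('K')(L, s) = Add(-2, Mul(L, s))
Function('j')(y) = Mul(4, Pow(y, 2)) (Function('j')(y) = Mul(Mul(2, y), Mul(2, y)) = Mul(4, Pow(y, 2)))
Mul(Add(-849, Function('j')(5)), Function('K')(-28, 23)) = Mul(Add(-849, Mul(4, Pow(5, 2))), Add(-2, Mul(-28, 23))) = Mul(Add(-849, Mul(4, 25)), Add(-2, -644)) = Mul(Add(-849, 100), -646) = Mul(-749, -646) = 483854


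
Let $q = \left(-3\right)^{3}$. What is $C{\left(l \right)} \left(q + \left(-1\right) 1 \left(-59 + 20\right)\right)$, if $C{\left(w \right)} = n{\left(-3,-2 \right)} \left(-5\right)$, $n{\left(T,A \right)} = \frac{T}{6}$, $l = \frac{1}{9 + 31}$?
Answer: $30$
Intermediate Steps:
$l = \frac{1}{40} \approx 0.025$
$n{\left(T,A \right)} = \frac{T}{6}$ ($n{\left(T,A \right)} = T \frac{1}{6} = \frac{T}{6}$)
$q = -27$
$C{\left(w \right)} = \frac{5}{2}$ ($C{\left(w \right)} = \frac{1}{6} \left(-3\right) \left(-5\right) = \left(- \frac{1}{2}\right) \left(-5\right) = \frac{5}{2}$)
$C{\left(l \right)} \left(q + \left(-1\right) 1 \left(-59 + 20\right)\right) = \frac{5 \left(-27 + \left(-1\right) 1 \left(-59 + 20\right)\right)}{2} = \frac{5 \left(-27 - -39\right)}{2} = \frac{5 \left(-27 + 39\right)}{2} = \frac{5}{2} \cdot 12 = 30$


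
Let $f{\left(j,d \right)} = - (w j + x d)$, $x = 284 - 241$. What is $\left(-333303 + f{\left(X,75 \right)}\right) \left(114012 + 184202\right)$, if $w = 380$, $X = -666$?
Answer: $-24885361872$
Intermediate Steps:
$x = 43$ ($x = 284 - 241 = 43$)
$f{\left(j,d \right)} = - 380 j - 43 d$ ($f{\left(j,d \right)} = - (380 j + 43 d) = - (43 d + 380 j) = - 380 j - 43 d$)
$\left(-333303 + f{\left(X,75 \right)}\right) \left(114012 + 184202\right) = \left(-333303 - -249855\right) \left(114012 + 184202\right) = \left(-333303 + \left(253080 - 3225\right)\right) 298214 = \left(-333303 + 249855\right) 298214 = \left(-83448\right) 298214 = -24885361872$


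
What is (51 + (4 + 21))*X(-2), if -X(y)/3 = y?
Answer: 456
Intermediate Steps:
X(y) = -3*y
(51 + (4 + 21))*X(-2) = (51 + (4 + 21))*(-3*(-2)) = (51 + 25)*6 = 76*6 = 456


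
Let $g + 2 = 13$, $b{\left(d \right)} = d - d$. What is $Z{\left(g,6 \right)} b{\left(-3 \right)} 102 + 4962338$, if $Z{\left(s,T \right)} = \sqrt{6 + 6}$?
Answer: $4962338$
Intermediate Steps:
$b{\left(d \right)} = 0$
$g = 11$ ($g = -2 + 13 = 11$)
$Z{\left(s,T \right)} = 2 \sqrt{3}$ ($Z{\left(s,T \right)} = \sqrt{12} = 2 \sqrt{3}$)
$Z{\left(g,6 \right)} b{\left(-3 \right)} 102 + 4962338 = 2 \sqrt{3} \cdot 0 \cdot 102 + 4962338 = 0 \cdot 102 + 4962338 = 0 + 4962338 = 4962338$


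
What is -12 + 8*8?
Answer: 52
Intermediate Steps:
-12 + 8*8 = -12 + 64 = 52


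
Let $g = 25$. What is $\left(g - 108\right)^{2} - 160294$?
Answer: $-153405$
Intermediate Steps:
$\left(g - 108\right)^{2} - 160294 = \left(25 - 108\right)^{2} - 160294 = \left(-83\right)^{2} - 160294 = 6889 - 160294 = -153405$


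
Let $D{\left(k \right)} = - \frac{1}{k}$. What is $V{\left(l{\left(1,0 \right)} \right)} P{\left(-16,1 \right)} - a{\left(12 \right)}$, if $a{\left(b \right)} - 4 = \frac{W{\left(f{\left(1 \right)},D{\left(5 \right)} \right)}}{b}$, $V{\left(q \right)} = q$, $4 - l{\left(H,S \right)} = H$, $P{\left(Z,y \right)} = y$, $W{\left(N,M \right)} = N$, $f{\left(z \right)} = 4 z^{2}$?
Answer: $- \frac{4}{3} \approx -1.3333$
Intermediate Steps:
$l{\left(H,S \right)} = 4 - H$
$a{\left(b \right)} = 4 + \frac{4}{b}$ ($a{\left(b \right)} = 4 + \frac{4 \cdot 1^{2}}{b} = 4 + \frac{4 \cdot 1}{b} = 4 + \frac{4}{b}$)
$V{\left(l{\left(1,0 \right)} \right)} P{\left(-16,1 \right)} - a{\left(12 \right)} = \left(4 - 1\right) 1 - \left(4 + \frac{4}{12}\right) = \left(4 - 1\right) 1 - \left(4 + 4 \cdot \frac{1}{12}\right) = 3 \cdot 1 - \left(4 + \frac{1}{3}\right) = 3 - \frac{13}{3} = - \frac{4}{3}$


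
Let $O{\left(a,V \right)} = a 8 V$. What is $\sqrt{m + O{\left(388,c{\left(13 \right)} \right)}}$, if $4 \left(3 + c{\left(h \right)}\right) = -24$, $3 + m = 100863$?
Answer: $2 \sqrt{18231} \approx 270.04$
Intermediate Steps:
$m = 100860$ ($m = -3 + 100863 = 100860$)
$c{\left(h \right)} = -9$ ($c{\left(h \right)} = -3 + \frac{1}{4} \left(-24\right) = -3 - 6 = -9$)
$O{\left(a,V \right)} = 8 V a$ ($O{\left(a,V \right)} = 8 a V = 8 V a$)
$\sqrt{m + O{\left(388,c{\left(13 \right)} \right)}} = \sqrt{100860 + 8 \left(-9\right) 388} = \sqrt{100860 - 27936} = \sqrt{72924} = 2 \sqrt{18231}$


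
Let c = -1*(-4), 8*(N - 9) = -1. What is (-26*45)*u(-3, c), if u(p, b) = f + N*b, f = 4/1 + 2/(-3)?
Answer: -45435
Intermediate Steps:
N = 71/8 (N = 9 + (1/8)*(-1) = 9 - 1/8 = 71/8 ≈ 8.8750)
c = 4
f = 10/3 (f = 4*1 + 2*(-1/3) = 4 - 2/3 = 10/3 ≈ 3.3333)
u(p, b) = 10/3 + 71*b/8
(-26*45)*u(-3, c) = (-26*45)*(10/3 + (71/8)*4) = -1170*(10/3 + 71/2) = -1170*233/6 = -45435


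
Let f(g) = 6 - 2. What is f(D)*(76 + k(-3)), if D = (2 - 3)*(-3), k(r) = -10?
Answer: 264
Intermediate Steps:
D = 3 (D = -1*(-3) = 3)
f(g) = 4
f(D)*(76 + k(-3)) = 4*(76 - 10) = 4*66 = 264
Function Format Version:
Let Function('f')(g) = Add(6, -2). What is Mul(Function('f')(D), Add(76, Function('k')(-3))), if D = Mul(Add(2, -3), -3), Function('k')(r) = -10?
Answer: 264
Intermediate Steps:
D = 3 (D = Mul(-1, -3) = 3)
Function('f')(g) = 4
Mul(Function('f')(D), Add(76, Function('k')(-3))) = Mul(4, Add(76, -10)) = Mul(4, 66) = 264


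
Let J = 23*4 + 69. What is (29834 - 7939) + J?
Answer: 22056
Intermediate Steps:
J = 161 (J = 92 + 69 = 161)
(29834 - 7939) + J = (29834 - 7939) + 161 = 21895 + 161 = 22056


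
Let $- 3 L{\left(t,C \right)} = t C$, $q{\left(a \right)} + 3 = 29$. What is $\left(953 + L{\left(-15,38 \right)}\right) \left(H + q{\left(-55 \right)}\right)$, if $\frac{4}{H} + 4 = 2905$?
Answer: $\frac{28738830}{967} \approx 29720.0$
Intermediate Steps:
$H = \frac{4}{2901}$ ($H = \frac{4}{-4 + 2905} = \frac{4}{2901} \approx 0.0013788$)
$q{\left(a \right)} = 26$ ($q{\left(a \right)} = -3 + 29 = 26$)
$L{\left(t,C \right)} = - \frac{C t}{3}$ ($L{\left(t,C \right)} = - \frac{t C}{3} = - \frac{C t}{3}$)
$\left(953 + L{\left(-15,38 \right)}\right) \left(H + q{\left(-55 \right)}\right) = \left(953 - \frac{38}{3} \left(-15\right)\right) \left(\frac{4}{2901} + 26\right) = \left(953 + 190\right) \frac{75430}{2901} = 1143 \cdot \frac{75430}{2901} = \frac{28738830}{967}$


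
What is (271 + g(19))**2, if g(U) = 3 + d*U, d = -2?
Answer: 55696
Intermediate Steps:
g(U) = 3 - 2*U
(271 + g(19))**2 = (271 + (3 - 2*19))**2 = (271 + (3 - 38))**2 = (271 - 35)**2 = 236**2 = 55696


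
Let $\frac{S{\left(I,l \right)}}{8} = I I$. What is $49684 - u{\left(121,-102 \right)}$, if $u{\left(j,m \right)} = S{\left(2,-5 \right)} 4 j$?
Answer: $34196$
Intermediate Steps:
$S{\left(I,l \right)} = 8 I^{2}$ ($S{\left(I,l \right)} = 8 I I = 8 I^{2}$)
$u{\left(j,m \right)} = 128 j$ ($u{\left(j,m \right)} = 8 \cdot 2^{2} \cdot 4 j = 8 \cdot 4 \cdot 4 j = 32 \cdot 4 j = 128 j$)
$49684 - u{\left(121,-102 \right)} = 49684 - 128 \cdot 121 = 49684 - 15488 = 34196$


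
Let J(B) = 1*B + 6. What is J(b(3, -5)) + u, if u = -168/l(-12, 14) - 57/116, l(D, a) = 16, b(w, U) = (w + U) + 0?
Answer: -811/116 ≈ -6.9914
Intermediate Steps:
b(w, U) = U + w (b(w, U) = (U + w) + 0 = U + w)
J(B) = 6 + B (J(B) = B + 6 = 6 + B)
u = -1275/116 (u = -168/16 - 57/116 = -168*1/16 - 57*1/116 = -21/2 - 57/116 = -1275/116 ≈ -10.991)
J(b(3, -5)) + u = (6 + (-5 + 3)) - 1275/116 = (6 - 2) - 1275/116 = 4 - 1275/116 = -811/116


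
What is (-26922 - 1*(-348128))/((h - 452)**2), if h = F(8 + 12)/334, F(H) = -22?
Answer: 8958114134/5699495025 ≈ 1.5717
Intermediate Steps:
h = -11/167 (h = -22/334 = -22*1/334 = -11/167 ≈ -0.065868)
(-26922 - 1*(-348128))/((h - 452)**2) = (-26922 - 1*(-348128))/((-11/167 - 452)**2) = (-26922 + 348128)/((-75495/167)**2) = 321206/(5699495025/27889) = 321206*(27889/5699495025) = 8958114134/5699495025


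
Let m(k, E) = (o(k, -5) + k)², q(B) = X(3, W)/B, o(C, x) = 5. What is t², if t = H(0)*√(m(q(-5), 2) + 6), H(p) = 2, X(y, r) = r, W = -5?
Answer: 168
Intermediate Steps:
q(B) = -5/B
m(k, E) = (5 + k)²
t = 2*√42 (t = 2*√((5 - 5/(-5))² + 6) = 2*√((5 - 5*(-⅕))² + 6) = 2*√((5 + 1)² + 6) = 2*√(6² + 6) = 2*√(36 + 6) = 2*√42 ≈ 12.961)
t² = (2*√42)² = 168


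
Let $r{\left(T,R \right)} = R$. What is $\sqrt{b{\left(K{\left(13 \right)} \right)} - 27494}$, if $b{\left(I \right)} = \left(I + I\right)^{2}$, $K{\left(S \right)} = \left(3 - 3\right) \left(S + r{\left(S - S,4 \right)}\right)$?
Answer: $i \sqrt{27494} \approx 165.81 i$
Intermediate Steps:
$K{\left(S \right)} = 0$ ($K{\left(S \right)} = \left(3 - 3\right) \left(S + 4\right) = 0 \left(4 + S\right) = 0$)
$b{\left(I \right)} = 4 I^{2}$ ($b{\left(I \right)} = \left(2 I\right)^{2} = 4 I^{2}$)
$\sqrt{b{\left(K{\left(13 \right)} \right)} - 27494} = \sqrt{4 \cdot 0^{2} - 27494} = \sqrt{4 \cdot 0 - 27494} = \sqrt{0 - 27494} = \sqrt{-27494} = i \sqrt{27494}$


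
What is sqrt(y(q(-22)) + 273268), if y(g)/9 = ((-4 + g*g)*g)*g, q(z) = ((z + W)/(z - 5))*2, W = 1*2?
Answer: 2*sqrt(4033524133)/243 ≈ 522.72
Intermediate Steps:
W = 2
q(z) = 2*(2 + z)/(-5 + z) (q(z) = ((z + 2)/(z - 5))*2 = ((2 + z)/(-5 + z))*2 = 2*(2 + z)/(-5 + z))
y(g) = 9*g**2*(-4 + g**2) (y(g) = 9*(((-4 + g*g)*g)*g) = 9*(((-4 + g**2)*g)*g) = 9*((g*(-4 + g**2))*g) = 9*(g**2*(-4 + g**2)) = 9*g**2*(-4 + g**2))
sqrt(y(q(-22)) + 273268) = sqrt(9*(2*(2 - 22)/(-5 - 22))**2*(-4 + (2*(2 - 22)/(-5 - 22))**2) + 273268) = sqrt(9*(2*(-20)/(-27))**2*(-4 + (2*(-20)/(-27))**2) + 273268) = sqrt(9*(2*(-1/27)*(-20))**2*(-4 + (2*(-1/27)*(-20))**2) + 273268) = sqrt(9*(40/27)**2*(-4 + (40/27)**2) + 273268) = sqrt(9*(1600/729)*(-4 + 1600/729) + 273268) = sqrt(9*(1600/729)*(-1316/729) + 273268) = sqrt(-2105600/59049 + 273268) = sqrt(16134096532/59049) = 2*sqrt(4033524133)/243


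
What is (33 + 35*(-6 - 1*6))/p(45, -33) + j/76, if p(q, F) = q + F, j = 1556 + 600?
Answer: -295/76 ≈ -3.8816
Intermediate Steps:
j = 2156
p(q, F) = F + q
(33 + 35*(-6 - 1*6))/p(45, -33) + j/76 = (33 + 35*(-6 - 1*6))/(-33 + 45) + 2156/76 = (33 + 35*(-6 - 6))/12 + 2156*(1/76) = (33 + 35*(-12))*(1/12) + 539/19 = (33 - 420)*(1/12) + 539/19 = -387*1/12 + 539/19 = -129/4 + 539/19 = -295/76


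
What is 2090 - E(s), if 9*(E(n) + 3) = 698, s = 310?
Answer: 18139/9 ≈ 2015.4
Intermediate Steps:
E(n) = 671/9 (E(n) = -3 + (⅑)*698 = -3 + 698/9 = 671/9)
2090 - E(s) = 2090 - 1*671/9 = 2090 - 671/9 = 18139/9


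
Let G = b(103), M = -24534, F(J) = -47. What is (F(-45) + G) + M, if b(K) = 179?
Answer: -24402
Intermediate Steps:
G = 179
(F(-45) + G) + M = (-47 + 179) - 24534 = 132 - 24534 = -24402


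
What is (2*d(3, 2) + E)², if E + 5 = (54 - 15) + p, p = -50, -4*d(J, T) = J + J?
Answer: 361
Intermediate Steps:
d(J, T) = -J/2 (d(J, T) = -(J + J)/4 = -J/2)
E = -16 (E = -5 + ((54 - 15) - 50) = -5 + (39 - 50) = -5 - 11 = -16)
(2*d(3, 2) + E)² = (2*(-½*3) - 16)² = (2*(-3/2) - 16)² = (-3 - 16)² = (-19)² = 361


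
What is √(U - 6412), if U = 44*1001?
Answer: 112*√3 ≈ 193.99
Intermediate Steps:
U = 44044
√(U - 6412) = √(44044 - 6412) = √37632 = 112*√3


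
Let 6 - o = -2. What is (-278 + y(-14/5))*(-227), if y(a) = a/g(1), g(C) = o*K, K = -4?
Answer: 5046891/80 ≈ 63086.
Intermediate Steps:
o = 8 (o = 6 - 1*(-2) = 6 + 2 = 8)
g(C) = -32 (g(C) = 8*(-4) = -32)
y(a) = -a/32 (y(a) = a/(-32) = a*(-1/32) = -a/32)
(-278 + y(-14/5))*(-227) = (-278 - (-7)/(16*5))*(-227) = (-278 - 1/32*(-14/5))*(-227) = (-278 + 7/80)*(-227) = -22233/80*(-227) = 5046891/80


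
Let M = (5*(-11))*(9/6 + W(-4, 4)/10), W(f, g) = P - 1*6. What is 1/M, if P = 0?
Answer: -2/99 ≈ -0.020202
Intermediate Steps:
W(f, g) = -6 (W(f, g) = 0 - 1*6 = 0 - 6 = -6)
M = -99/2 (M = (5*(-11))*(9/6 - 6/10) = -55*(9*(⅙) - 6*⅒) = -55*(3/2 - ⅗) = -55*9/10 = -99/2 ≈ -49.500)
1/M = 1/(-99/2) = -2/99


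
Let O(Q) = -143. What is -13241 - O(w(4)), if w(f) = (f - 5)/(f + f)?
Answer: -13098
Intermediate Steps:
w(f) = (-5 + f)/(2*f) (w(f) = (-5 + f)/((2*f)) = (-5 + f)*(1/(2*f)) = (-5 + f)/(2*f))
-13241 - O(w(4)) = -13241 - 1*(-143) = -13241 + 143 = -13098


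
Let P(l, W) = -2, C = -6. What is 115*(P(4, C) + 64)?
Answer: 7130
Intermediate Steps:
115*(P(4, C) + 64) = 115*(-2 + 64) = 115*62 = 7130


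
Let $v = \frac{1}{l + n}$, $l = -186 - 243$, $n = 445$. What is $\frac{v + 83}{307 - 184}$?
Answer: $\frac{443}{656} \approx 0.6753$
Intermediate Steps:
$l = -429$ ($l = -186 - 243 = -429$)
$v = \frac{1}{16}$ ($v = \frac{1}{-429 + 445} = \frac{1}{16} \approx 0.0625$)
$\frac{v + 83}{307 - 184} = \frac{\frac{1}{16} + 83}{307 - 184} = \frac{1329}{16 \cdot 123} = \frac{1329}{16} \cdot \frac{1}{123} = \frac{443}{656}$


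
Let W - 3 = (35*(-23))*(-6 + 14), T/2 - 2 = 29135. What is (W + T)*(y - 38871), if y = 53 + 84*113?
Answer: -1520171862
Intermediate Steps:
y = 9545 (y = 53 + 9492 = 9545)
T = 58274 (T = 4 + 2*29135 = 4 + 58270 = 58274)
W = -6437 (W = 3 + (35*(-23))*(-6 + 14) = 3 - 805*8 = 3 - 6440 = -6437)
(W + T)*(y - 38871) = (-6437 + 58274)*(9545 - 38871) = 51837*(-29326) = -1520171862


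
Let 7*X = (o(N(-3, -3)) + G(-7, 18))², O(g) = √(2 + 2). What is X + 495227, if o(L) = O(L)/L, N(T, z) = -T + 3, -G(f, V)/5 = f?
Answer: 31210537/63 ≈ 4.9541e+5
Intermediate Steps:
O(g) = 2 (O(g) = √4 = 2)
G(f, V) = -5*f
N(T, z) = 3 - T
o(L) = 2/L
X = 11236/63 (X = (2/(3 - 1*(-3)) - 5*(-7))²/7 = (2/(3 + 3) + 35)²/7 = (2/6 + 35)²/7 = (2*(⅙) + 35)²/7 = (⅓ + 35)²/7 = (106/3)²/7 = (⅐)*(11236/9) = 11236/63 ≈ 178.35)
X + 495227 = 11236/63 + 495227 = 31210537/63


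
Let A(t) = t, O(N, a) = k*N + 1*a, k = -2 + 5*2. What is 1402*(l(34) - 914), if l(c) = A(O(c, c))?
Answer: -852416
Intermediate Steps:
k = 8 (k = -2 + 10 = 8)
O(N, a) = a + 8*N (O(N, a) = 8*N + 1*a = 8*N + a = a + 8*N)
l(c) = 9*c (l(c) = c + 8*c = 9*c)
1402*(l(34) - 914) = 1402*(9*34 - 914) = 1402*(306 - 914) = 1402*(-608) = -852416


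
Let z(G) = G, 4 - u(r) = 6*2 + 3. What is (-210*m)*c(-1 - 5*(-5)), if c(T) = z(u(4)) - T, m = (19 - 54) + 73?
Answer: 279300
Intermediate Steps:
u(r) = -11 (u(r) = 4 - (6*2 + 3) = 4 - (12 + 3) = 4 - 1*15 = 4 - 15 = -11)
m = 38 (m = -35 + 73 = 38)
c(T) = -11 - T
(-210*m)*c(-1 - 5*(-5)) = (-210*38)*(-11 - (-1 - 5*(-5))) = -7980*(-11 - (-1 + 25)) = -7980*(-11 - 1*24) = -7980*(-11 - 24) = -7980*(-35) = 279300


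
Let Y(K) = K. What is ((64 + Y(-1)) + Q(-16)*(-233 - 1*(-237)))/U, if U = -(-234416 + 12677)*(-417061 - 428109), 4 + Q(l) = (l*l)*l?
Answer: 16337/187407150630 ≈ 8.7174e-8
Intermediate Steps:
Q(l) = -4 + l**3 (Q(l) = -4 + (l*l)*l = -4 + l**2*l = -4 + l**3)
U = -187407150630 (U = -(-221739)*(-845170) = -1*187407150630 = -187407150630)
((64 + Y(-1)) + Q(-16)*(-233 - 1*(-237)))/U = ((64 - 1) + (-4 + (-16)**3)*(-233 - 1*(-237)))/(-187407150630) = (63 + (-4 - 4096)*(-233 + 237))*(-1/187407150630) = (63 - 4100*4)*(-1/187407150630) = (63 - 16400)*(-1/187407150630) = -16337*(-1/187407150630) = 16337/187407150630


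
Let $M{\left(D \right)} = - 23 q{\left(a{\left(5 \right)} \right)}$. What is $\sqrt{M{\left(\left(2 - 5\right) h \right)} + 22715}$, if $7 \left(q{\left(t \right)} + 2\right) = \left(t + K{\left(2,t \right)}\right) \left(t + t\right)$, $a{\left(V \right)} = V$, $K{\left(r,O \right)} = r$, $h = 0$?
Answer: $\sqrt{22531} \approx 150.1$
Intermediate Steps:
$q{\left(t \right)} = -2 + \frac{2 t \left(2 + t\right)}{7}$ ($q{\left(t \right)} = -2 + \frac{\left(t + 2\right) \left(t + t\right)}{7} = -2 + \frac{\left(2 + t\right) 2 t}{7} = -2 + \frac{2 t \left(2 + t\right)}{7}$)
$M{\left(D \right)} = -184$ ($M{\left(D \right)} = - 23 \left(-2 + \frac{2 \cdot 5^{2}}{7} + \frac{4}{7} \cdot 5\right) = - 23 \left(-2 + \frac{2}{7} \cdot 25 + \frac{20}{7}\right) = - 23 \left(-2 + \frac{50}{7} + \frac{20}{7}\right) = \left(-23\right) 8 = -184$)
$\sqrt{M{\left(\left(2 - 5\right) h \right)} + 22715} = \sqrt{-184 + 22715} = \sqrt{22531}$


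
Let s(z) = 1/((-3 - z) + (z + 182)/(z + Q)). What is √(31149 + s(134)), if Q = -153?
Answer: 2*√66351724782/2919 ≈ 176.49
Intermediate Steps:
s(z) = 1/(-3 - z + (182 + z)/(-153 + z)) (s(z) = 1/((-3 - z) + (z + 182)/(z - 153)) = 1/((-3 - z) + (182 + z)/(-153 + z)) = 1/(-3 - z + (182 + z)/(-153 + z)))
√(31149 + s(134)) = √(31149 + (-153 + 134)/(641 - 1*134² + 151*134)) = √(31149 - 19/(641 - 1*17956 + 20234)) = √(31149 - 19/(641 - 17956 + 20234)) = √(31149 - 19/2919) = √(90923912/2919) = 2*√66351724782/2919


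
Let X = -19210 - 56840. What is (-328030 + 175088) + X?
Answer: -228992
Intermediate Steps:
X = -76050
(-328030 + 175088) + X = (-328030 + 175088) - 76050 = -152942 - 76050 = -228992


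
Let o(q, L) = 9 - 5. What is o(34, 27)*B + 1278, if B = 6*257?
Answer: 7446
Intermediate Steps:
o(q, L) = 4
B = 1542
o(34, 27)*B + 1278 = 4*1542 + 1278 = 6168 + 1278 = 7446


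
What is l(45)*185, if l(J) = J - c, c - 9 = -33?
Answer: 12765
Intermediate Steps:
c = -24 (c = 9 - 33 = -24)
l(J) = 24 + J (l(J) = J - 1*(-24) = J + 24 = 24 + J)
l(45)*185 = (24 + 45)*185 = 69*185 = 12765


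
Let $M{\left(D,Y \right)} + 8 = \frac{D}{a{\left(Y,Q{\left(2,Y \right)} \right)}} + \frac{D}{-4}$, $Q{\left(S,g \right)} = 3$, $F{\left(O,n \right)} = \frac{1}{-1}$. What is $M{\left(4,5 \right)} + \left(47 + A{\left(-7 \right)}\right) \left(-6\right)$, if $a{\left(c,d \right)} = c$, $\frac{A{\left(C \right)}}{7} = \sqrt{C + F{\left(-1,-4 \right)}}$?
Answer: $- \frac{1451}{5} - 84 i \sqrt{2} \approx -290.2 - 118.79 i$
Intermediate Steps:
$F{\left(O,n \right)} = -1$
$A{\left(C \right)} = 7 \sqrt{-1 + C}$ ($A{\left(C \right)} = 7 \sqrt{C - 1} = 7 \sqrt{-1 + C}$)
$M{\left(D,Y \right)} = -8 - \frac{D}{4} + \frac{D}{Y}$ ($M{\left(D,Y \right)} = -8 + \left(\frac{D}{Y} + \frac{D}{-4}\right) = -8 + \left(\frac{D}{Y} + D \left(- \frac{1}{4}\right)\right) = -8 - \left(\frac{D}{4} - \frac{D}{Y}\right) = -8 - \frac{D}{4} + \frac{D}{Y}$)
$M{\left(4,5 \right)} + \left(47 + A{\left(-7 \right)}\right) \left(-6\right) = \left(-8 - 1 + \frac{4}{5}\right) + \left(47 + 7 \sqrt{-1 - 7}\right) \left(-6\right) = \left(-8 - 1 + 4 \cdot \frac{1}{5}\right) + \left(47 + 7 \sqrt{-8}\right) \left(-6\right) = \left(-8 - 1 + \frac{4}{5}\right) + \left(47 + 7 \cdot 2 i \sqrt{2}\right) \left(-6\right) = - \frac{41}{5} + \left(47 + 14 i \sqrt{2}\right) \left(-6\right) = - \frac{41}{5} - \left(282 + 84 i \sqrt{2}\right) = - \frac{1451}{5} - 84 i \sqrt{2}$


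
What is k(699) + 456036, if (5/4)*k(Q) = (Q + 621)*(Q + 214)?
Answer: 1420164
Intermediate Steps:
k(Q) = 4*(214 + Q)*(621 + Q)/5 (k(Q) = 4*((Q + 621)*(Q + 214))/5 = 4*((621 + Q)*(214 + Q))/5 = 4*((214 + Q)*(621 + Q))/5 = 4*(214 + Q)*(621 + Q)/5)
k(699) + 456036 = (531576/5 + 668*699 + (⅘)*699²) + 456036 = (531576/5 + 466932 + (⅘)*488601) + 456036 = (531576/5 + 466932 + 1954404/5) + 456036 = 964128 + 456036 = 1420164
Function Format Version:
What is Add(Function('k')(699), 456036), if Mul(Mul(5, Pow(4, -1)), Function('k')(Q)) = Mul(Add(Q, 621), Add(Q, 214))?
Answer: 1420164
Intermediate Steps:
Function('k')(Q) = Mul(Rational(4, 5), Add(214, Q), Add(621, Q)) (Function('k')(Q) = Mul(Rational(4, 5), Mul(Add(Q, 621), Add(Q, 214))) = Mul(Rational(4, 5), Mul(Add(621, Q), Add(214, Q))) = Mul(Rational(4, 5), Mul(Add(214, Q), Add(621, Q))) = Mul(Rational(4, 5), Add(214, Q), Add(621, Q)))
Add(Function('k')(699), 456036) = Add(Add(Rational(531576, 5), Mul(668, 699), Mul(Rational(4, 5), Pow(699, 2))), 456036) = Add(Add(Rational(531576, 5), 466932, Mul(Rational(4, 5), 488601)), 456036) = Add(Add(Rational(531576, 5), 466932, Rational(1954404, 5)), 456036) = Add(964128, 456036) = 1420164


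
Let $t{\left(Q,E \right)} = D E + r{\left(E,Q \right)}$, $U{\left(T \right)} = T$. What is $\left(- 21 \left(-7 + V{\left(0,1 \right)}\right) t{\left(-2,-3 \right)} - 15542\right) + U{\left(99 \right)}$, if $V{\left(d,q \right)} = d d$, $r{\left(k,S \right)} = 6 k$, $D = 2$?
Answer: $-18971$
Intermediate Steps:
$V{\left(d,q \right)} = d^{2}$
$t{\left(Q,E \right)} = 8 E$ ($t{\left(Q,E \right)} = 2 E + 6 E = 8 E$)
$\left(- 21 \left(-7 + V{\left(0,1 \right)}\right) t{\left(-2,-3 \right)} - 15542\right) + U{\left(99 \right)} = \left(- 21 \left(-7 + 0^{2}\right) 8 \left(-3\right) - 15542\right) + 99 = \left(- 21 \left(-7 + 0\right) \left(-24\right) - 15542\right) + 99 = \left(\left(-21\right) \left(-7\right) \left(-24\right) - 15542\right) + 99 = \left(147 \left(-24\right) - 15542\right) + 99 = \left(-3528 - 15542\right) + 99 = -19070 + 99 = -18971$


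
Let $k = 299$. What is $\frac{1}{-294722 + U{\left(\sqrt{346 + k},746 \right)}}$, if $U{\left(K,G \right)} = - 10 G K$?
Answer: $- \frac{3427}{592625294} + \frac{1865 \sqrt{645}}{12741443821} \approx -2.0653 \cdot 10^{-6}$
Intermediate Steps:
$U{\left(K,G \right)} = - 10 G K$
$\frac{1}{-294722 + U{\left(\sqrt{346 + k},746 \right)}} = \frac{1}{-294722 - 7460 \sqrt{346 + 299}} = \frac{1}{-294722 - 7460 \sqrt{645}}$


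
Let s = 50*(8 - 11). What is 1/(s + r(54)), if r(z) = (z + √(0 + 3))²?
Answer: 923/2544123 - 12*√3/848041 ≈ 0.00033829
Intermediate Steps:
s = -150 (s = 50*(-3) = -150)
r(z) = (z + √3)²
1/(s + r(54)) = 1/(-150 + (54 + √3)²)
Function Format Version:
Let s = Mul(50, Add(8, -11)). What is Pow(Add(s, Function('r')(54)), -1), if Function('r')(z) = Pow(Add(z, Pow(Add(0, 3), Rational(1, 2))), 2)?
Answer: Add(Rational(923, 2544123), Mul(Rational(-12, 848041), Pow(3, Rational(1, 2)))) ≈ 0.00033829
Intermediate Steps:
s = -150 (s = Mul(50, -3) = -150)
Function('r')(z) = Pow(Add(z, Pow(3, Rational(1, 2))), 2)
Pow(Add(s, Function('r')(54)), -1) = Pow(Add(-150, Pow(Add(54, Pow(3, Rational(1, 2))), 2)), -1)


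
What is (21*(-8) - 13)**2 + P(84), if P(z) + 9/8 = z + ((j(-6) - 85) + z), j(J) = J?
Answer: 262695/8 ≈ 32837.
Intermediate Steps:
P(z) = -737/8 + 2*z (P(z) = -9/8 + (z + ((-6 - 85) + z)) = -9/8 + (z + (-91 + z)) = -9/8 + (-91 + 2*z) = -737/8 + 2*z)
(21*(-8) - 13)**2 + P(84) = (21*(-8) - 13)**2 + (-737/8 + 2*84) = (-168 - 13)**2 + (-737/8 + 168) = (-181)**2 + 607/8 = 32761 + 607/8 = 262695/8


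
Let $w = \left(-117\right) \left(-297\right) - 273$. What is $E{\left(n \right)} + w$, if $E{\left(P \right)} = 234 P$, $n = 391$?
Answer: $125970$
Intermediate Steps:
$w = 34476$ ($w = 34749 - 273 = 34476$)
$E{\left(n \right)} + w = 234 \cdot 391 + 34476 = 91494 + 34476 = 125970$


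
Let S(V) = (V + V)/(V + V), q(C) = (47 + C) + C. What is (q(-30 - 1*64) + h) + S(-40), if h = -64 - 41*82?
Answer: -3566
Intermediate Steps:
q(C) = 47 + 2*C
h = -3426 (h = -64 - 3362 = -3426)
S(V) = 1 (S(V) = (2*V)/((2*V)) = (2*V)*(1/(2*V)) = 1)
(q(-30 - 1*64) + h) + S(-40) = ((47 + 2*(-30 - 1*64)) - 3426) + 1 = ((47 + 2*(-30 - 64)) - 3426) + 1 = ((47 + 2*(-94)) - 3426) + 1 = ((47 - 188) - 3426) + 1 = (-141 - 3426) + 1 = -3567 + 1 = -3566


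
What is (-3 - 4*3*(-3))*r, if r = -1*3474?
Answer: -114642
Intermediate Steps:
r = -3474
(-3 - 4*3*(-3))*r = (-3 - 4*3*(-3))*(-3474) = (-3 - (-36))*(-3474) = (-3 - 4*(-9))*(-3474) = (-3 + 36)*(-3474) = 33*(-3474) = -114642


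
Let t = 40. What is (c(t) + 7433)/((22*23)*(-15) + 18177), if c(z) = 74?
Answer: 7507/10587 ≈ 0.70908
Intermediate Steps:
(c(t) + 7433)/((22*23)*(-15) + 18177) = (74 + 7433)/((22*23)*(-15) + 18177) = 7507/(506*(-15) + 18177) = 7507/(-7590 + 18177) = 7507/10587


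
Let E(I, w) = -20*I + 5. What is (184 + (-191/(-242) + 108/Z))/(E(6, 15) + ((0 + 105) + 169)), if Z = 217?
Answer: 9730159/8349726 ≈ 1.1653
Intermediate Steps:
E(I, w) = 5 - 20*I
(184 + (-191/(-242) + 108/Z))/(E(6, 15) + ((0 + 105) + 169)) = (184 + (-191/(-242) + 108/217))/((5 - 20*6) + ((0 + 105) + 169)) = (184 + (-191*(-1/242) + 108*(1/217)))/((5 - 120) + (105 + 169)) = (184 + (191/242 + 108/217))/(-115 + 274) = (184 + 67583/52514)/159 = (9730159/52514)*(1/159) = 9730159/8349726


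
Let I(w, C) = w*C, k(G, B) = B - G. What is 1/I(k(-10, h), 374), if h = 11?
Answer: 1/7854 ≈ 0.00012732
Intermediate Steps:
I(w, C) = C*w
1/I(k(-10, h), 374) = 1/(374*(11 - 1*(-10))) = 1/(374*(11 + 10)) = 1/(374*21) = 1/7854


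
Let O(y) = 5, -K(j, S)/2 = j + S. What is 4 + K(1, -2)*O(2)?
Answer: 14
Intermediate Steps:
K(j, S) = -2*S - 2*j (K(j, S) = -2*(j + S) = -2*(S + j) = -2*S - 2*j)
4 + K(1, -2)*O(2) = 4 + (-2*(-2) - 2*1)*5 = 4 + (4 - 2)*5 = 4 + 2*5 = 4 + 10 = 14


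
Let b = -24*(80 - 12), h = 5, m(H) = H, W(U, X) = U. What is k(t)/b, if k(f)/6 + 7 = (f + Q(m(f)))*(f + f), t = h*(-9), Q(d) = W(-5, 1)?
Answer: -4493/272 ≈ -16.518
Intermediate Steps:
Q(d) = -5
t = -45 (t = 5*(-9) = -45)
k(f) = -42 + 12*f*(-5 + f) (k(f) = -42 + 6*((f - 5)*(f + f)) = -42 + 6*((-5 + f)*(2*f)) = -42 + 6*(2*f*(-5 + f)) = -42 + 12*f*(-5 + f))
b = -1632 (b = -24*68 = -1632)
k(t)/b = (-42 - 60*(-45) + 12*(-45)²)/(-1632) = (-42 + 2700 + 12*2025)*(-1/1632) = (-42 + 2700 + 24300)*(-1/1632) = 26958*(-1/1632) = -4493/272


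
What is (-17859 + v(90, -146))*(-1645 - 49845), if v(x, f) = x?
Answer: 914925810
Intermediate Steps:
(-17859 + v(90, -146))*(-1645 - 49845) = (-17859 + 90)*(-1645 - 49845) = -17769*(-51490) = 914925810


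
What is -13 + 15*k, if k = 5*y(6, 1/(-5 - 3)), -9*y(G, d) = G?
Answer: -63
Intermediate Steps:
y(G, d) = -G/9
k = -10/3 (k = 5*(-1/9*6) = 5*(-2/3) = -10/3 ≈ -3.3333)
-13 + 15*k = -13 + 15*(-10/3) = -13 - 50 = -63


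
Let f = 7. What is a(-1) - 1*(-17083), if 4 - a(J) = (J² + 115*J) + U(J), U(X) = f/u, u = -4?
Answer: 68811/4 ≈ 17203.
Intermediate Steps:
U(X) = -7/4 (U(X) = 7/(-4) = 7*(-¼) = -7/4)
a(J) = 23/4 - J² - 115*J (a(J) = 4 - ((J² + 115*J) - 7/4) = 4 - (-7/4 + J² + 115*J) = 4 + (7/4 - J² - 115*J) = 23/4 - J² - 115*J)
a(-1) - 1*(-17083) = (23/4 - 1*(-1)² - 115*(-1)) - 1*(-17083) = (23/4 - 1*1 + 115) + 17083 = (23/4 - 1 + 115) + 17083 = 479/4 + 17083 = 68811/4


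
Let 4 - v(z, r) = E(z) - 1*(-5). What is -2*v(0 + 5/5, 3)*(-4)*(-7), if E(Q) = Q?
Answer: 112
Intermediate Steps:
v(z, r) = -1 - z (v(z, r) = 4 - (z - 1*(-5)) = 4 - (z + 5) = 4 - (5 + z) = 4 + (-5 - z) = -1 - z)
-2*v(0 + 5/5, 3)*(-4)*(-7) = -2*(-1 - (0 + 5/5))*(-4)*(-7) = -2*(-1 - (0 + 5*(⅕)))*(-4)*(-7) = -2*(-1 - (0 + 1))*(-4)*(-7) = -2*(-1 - 1*1)*(-4)*(-7) = -2*(-1 - 1)*(-4)*(-7) = -(-4)*(-4)*(-7) = -2*8*(-7) = -16*(-7) = 112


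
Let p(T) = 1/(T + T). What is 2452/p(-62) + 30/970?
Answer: -29492653/97 ≈ -3.0405e+5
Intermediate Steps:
p(T) = 1/(2*T)
2452/p(-62) + 30/970 = 2452/(((1/2)/(-62))) + 30/970 = 2452/(((1/2)*(-1/62))) + 30*(1/970) = 2452/(-1/124) + 3/97 = 2452*(-124) + 3/97 = -304048 + 3/97 = -29492653/97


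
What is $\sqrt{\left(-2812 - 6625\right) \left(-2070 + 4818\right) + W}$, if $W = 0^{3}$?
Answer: $2 i \sqrt{6483219} \approx 5092.4 i$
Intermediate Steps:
$W = 0$
$\sqrt{\left(-2812 - 6625\right) \left(-2070 + 4818\right) + W} = \sqrt{\left(-2812 - 6625\right) \left(-2070 + 4818\right) + 0} = \sqrt{\left(-9437\right) 2748 + 0} = \sqrt{-25932876 + 0} = \sqrt{-25932876} = 2 i \sqrt{6483219}$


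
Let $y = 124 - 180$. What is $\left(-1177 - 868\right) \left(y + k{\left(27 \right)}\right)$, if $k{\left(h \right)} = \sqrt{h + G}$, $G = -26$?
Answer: $112475$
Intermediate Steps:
$k{\left(h \right)} = \sqrt{-26 + h}$ ($k{\left(h \right)} = \sqrt{h - 26} = \sqrt{-26 + h}$)
$y = -56$ ($y = 124 - 180 = -56$)
$\left(-1177 - 868\right) \left(y + k{\left(27 \right)}\right) = \left(-1177 - 868\right) \left(-56 + \sqrt{-26 + 27}\right) = - 2045 \left(-56 + \sqrt{1}\right) = - 2045 \left(-56 + 1\right) = \left(-2045\right) \left(-55\right) = 112475$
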